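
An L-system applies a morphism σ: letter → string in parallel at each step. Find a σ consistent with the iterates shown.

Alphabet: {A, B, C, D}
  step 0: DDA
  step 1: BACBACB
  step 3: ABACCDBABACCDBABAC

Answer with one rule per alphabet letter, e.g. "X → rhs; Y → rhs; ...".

A->B, B->CD, C->A, D->BAC

  step 0 ⇒ step 1: DDA ⇒ BAC·BAC·B
    A ↦ B
    D ↦ BAC
    B ↦ CD  (constrained at step 1)
    C ↦ A  (constrained at step 1)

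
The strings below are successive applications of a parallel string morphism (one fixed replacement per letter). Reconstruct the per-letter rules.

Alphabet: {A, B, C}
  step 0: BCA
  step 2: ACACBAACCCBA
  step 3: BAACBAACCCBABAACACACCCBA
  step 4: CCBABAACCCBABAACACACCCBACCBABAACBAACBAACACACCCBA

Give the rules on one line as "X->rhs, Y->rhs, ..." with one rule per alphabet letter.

  step 3 ⇒ step 4: BAACBAACCCBABAACACACCCBA ⇒ CC·BA·BA·AC·CC·BA·BA·AC·AC·AC·CC·BA·CC·BA·BA·AC·BA·AC·BA·AC·AC·AC·CC·BA
    A ↦ BA
    B ↦ CC
    C ↦ AC

A->BA, B->CC, C->AC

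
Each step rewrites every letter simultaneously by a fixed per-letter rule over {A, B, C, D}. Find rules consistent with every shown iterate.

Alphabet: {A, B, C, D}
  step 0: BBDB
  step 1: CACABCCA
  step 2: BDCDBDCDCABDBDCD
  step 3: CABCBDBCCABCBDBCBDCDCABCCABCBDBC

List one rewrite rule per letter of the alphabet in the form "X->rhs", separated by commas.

  step 2 ⇒ step 3: BDCDBDCDCABDBDCD ⇒ CA·BC·BD·BC·CA·BC·BD·BC·BD·CD·CA·BC·CA·BC·BD·BC
    A ↦ CD
    B ↦ CA
    C ↦ BD
    D ↦ BC

A->CD, B->CA, C->BD, D->BC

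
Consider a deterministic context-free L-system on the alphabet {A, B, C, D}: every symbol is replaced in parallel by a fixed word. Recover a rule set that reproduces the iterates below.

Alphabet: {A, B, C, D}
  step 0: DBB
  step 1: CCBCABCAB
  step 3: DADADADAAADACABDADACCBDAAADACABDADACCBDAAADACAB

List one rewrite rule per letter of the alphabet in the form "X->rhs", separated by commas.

A->DA, B->CAB, C->AA, D->CCB

  step 0 ⇒ step 1: DBB ⇒ CCB·CAB·CAB
    B ↦ CAB
    D ↦ CCB
    A ↦ DA  (constrained at step 1)
    C ↦ AA  (constrained at step 1)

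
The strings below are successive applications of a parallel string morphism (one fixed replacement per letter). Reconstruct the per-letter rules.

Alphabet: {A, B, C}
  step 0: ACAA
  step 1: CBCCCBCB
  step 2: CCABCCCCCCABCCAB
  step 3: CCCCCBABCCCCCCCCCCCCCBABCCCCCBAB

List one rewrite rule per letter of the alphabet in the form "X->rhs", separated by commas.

A->CB, B->AB, C->CC

  step 2 ⇒ step 3: CCABCCCCCCABCCAB ⇒ CC·CC·CB·AB·CC·CC·CC·CC·CC·CC·CB·AB·CC·CC·CB·AB
    A ↦ CB
    B ↦ AB
    C ↦ CC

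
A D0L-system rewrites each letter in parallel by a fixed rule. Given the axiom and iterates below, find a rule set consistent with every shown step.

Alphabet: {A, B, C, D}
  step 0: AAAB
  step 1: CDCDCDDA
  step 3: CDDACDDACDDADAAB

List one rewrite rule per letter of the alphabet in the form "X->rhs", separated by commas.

  step 0 ⇒ step 1: AAAB ⇒ CD·CD·CD·DA
    A ↦ CD
    B ↦ DA
    C ↦ A  (constrained at step 1)
    D ↦ B  (constrained at step 1)

A->CD, B->DA, C->A, D->B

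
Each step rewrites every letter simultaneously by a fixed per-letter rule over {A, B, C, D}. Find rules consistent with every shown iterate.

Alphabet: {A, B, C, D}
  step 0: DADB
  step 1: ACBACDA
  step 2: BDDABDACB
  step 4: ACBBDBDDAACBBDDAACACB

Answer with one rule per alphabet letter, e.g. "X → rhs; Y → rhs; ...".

A->B, B->DA, C->D, D->AC

  step 1 ⇒ step 2: ACBACDA ⇒ B·D·DA·B·D·AC·B
    A ↦ B
    B ↦ DA
    C ↦ D
    D ↦ AC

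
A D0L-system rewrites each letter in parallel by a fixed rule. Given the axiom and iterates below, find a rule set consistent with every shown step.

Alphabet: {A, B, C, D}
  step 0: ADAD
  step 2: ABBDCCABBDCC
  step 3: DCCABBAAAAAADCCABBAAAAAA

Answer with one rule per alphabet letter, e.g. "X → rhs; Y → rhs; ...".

  step 2 ⇒ step 3: ABBDCCABBDCC ⇒ D·C·C·ABB·AAA·AAA·D·C·C·ABB·AAA·AAA
    A ↦ D
    B ↦ C
    C ↦ AAA
    D ↦ ABB

A->D, B->C, C->AAA, D->ABB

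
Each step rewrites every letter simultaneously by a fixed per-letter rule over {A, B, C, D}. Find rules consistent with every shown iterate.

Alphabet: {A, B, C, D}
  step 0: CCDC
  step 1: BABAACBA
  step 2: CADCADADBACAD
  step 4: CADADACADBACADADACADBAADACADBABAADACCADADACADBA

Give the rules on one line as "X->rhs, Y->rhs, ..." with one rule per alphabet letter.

A->AD, B->C, C->BA, D->AC

  step 1 ⇒ step 2: BABAACBA ⇒ C·AD·C·AD·AD·BA·C·AD
    A ↦ AD
    B ↦ C
    C ↦ BA
  step 0 ⇒ step 1: CCDC ⇒ BA·BA·AC·BA
    D ↦ AC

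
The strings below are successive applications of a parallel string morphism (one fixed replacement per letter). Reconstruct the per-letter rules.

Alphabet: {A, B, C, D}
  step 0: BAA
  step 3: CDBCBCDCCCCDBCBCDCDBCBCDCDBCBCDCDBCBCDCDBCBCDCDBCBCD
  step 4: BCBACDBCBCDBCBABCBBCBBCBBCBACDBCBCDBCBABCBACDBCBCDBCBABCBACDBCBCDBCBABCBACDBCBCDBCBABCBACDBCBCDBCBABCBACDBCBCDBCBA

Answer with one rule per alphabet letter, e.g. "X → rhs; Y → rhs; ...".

  step 3 ⇒ step 4: CDBCBCDCCCCDBCBCDCDBCBCDCDBCBCDCDBCBCDCDBCBCDCDBCBCD ⇒ BCB·A·CD·BCB·CD·BCB·A·BCB·BCB·BCB·BCB·A·CD·BCB·CD·BCB·A·BCB·A·CD·BCB·CD·BCB·A·BCB·A·CD·BCB·CD·BCB·A·BCB·A·CD·BCB·CD·BCB·A·BCB·A·CD·BCB·CD·BCB·A·BCB·A·CD·BCB·CD·BCB·A
    B ↦ CD
    C ↦ BCB
    D ↦ A
    A ↦ CCC  (constrained at step 0)

A->CCC, B->CD, C->BCB, D->A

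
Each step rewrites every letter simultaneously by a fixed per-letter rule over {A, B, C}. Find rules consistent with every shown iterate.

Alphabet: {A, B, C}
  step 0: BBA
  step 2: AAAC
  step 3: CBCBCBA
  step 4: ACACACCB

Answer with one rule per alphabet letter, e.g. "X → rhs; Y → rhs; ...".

A->CB, B->C, C->A

  step 3 ⇒ step 4: CBCBCBA ⇒ A·C·A·C·A·C·CB
    A ↦ CB
    B ↦ C
    C ↦ A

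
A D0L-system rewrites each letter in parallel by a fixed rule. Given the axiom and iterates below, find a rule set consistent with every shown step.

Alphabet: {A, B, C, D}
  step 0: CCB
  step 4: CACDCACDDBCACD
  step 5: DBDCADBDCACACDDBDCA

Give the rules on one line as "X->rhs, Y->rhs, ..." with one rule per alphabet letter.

  step 4 ⇒ step 5: CACDCACDDBCACD ⇒ D·B·D·CA·D·B·D·CA·CA·CD·D·B·D·CA
    A ↦ B
    B ↦ CD
    C ↦ D
    D ↦ CA

A->B, B->CD, C->D, D->CA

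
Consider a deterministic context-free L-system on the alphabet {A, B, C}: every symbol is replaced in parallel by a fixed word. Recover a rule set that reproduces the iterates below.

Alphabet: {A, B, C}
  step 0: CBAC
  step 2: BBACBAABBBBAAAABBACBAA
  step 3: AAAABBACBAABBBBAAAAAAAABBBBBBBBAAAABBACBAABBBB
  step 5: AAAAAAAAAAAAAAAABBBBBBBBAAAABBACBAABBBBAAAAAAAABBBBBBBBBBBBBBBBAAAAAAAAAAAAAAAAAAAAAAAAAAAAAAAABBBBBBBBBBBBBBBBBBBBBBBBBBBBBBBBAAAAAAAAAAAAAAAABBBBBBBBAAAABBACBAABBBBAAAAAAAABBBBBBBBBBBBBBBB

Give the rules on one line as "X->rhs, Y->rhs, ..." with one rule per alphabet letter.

A->BB, B->AA, C->ACB

  step 2 ⇒ step 3: BBACBAABBBBAAAABBACBAA ⇒ AA·AA·BB·ACB·AA·BB·BB·AA·AA·AA·AA·BB·BB·BB·BB·AA·AA·BB·ACB·AA·BB·BB
    A ↦ BB
    B ↦ AA
    C ↦ ACB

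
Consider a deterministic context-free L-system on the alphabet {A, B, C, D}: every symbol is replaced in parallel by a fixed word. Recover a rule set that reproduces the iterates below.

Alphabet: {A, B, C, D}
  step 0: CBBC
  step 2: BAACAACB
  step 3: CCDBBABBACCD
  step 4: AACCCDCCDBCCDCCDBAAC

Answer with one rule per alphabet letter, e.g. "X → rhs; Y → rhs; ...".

A->B, B->CCD, C->A, D->C

  step 3 ⇒ step 4: CCDBBABBACCD ⇒ A·A·C·CCD·CCD·B·CCD·CCD·B·A·A·C
    A ↦ B
    B ↦ CCD
    C ↦ A
    D ↦ C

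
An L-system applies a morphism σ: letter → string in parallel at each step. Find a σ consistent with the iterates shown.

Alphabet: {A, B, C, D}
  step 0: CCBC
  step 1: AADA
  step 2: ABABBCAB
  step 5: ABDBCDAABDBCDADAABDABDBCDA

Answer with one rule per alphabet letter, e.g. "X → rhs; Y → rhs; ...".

A->AB, B->D, C->A, D->BC

  step 1 ⇒ step 2: AADA ⇒ AB·AB·BC·AB
    A ↦ AB
    D ↦ BC
  step 0 ⇒ step 1: CCBC ⇒ A·A·D·A
    B ↦ D
  step 0 ⇒ step 1: CCBC ⇒ A·A·D·A
    C ↦ A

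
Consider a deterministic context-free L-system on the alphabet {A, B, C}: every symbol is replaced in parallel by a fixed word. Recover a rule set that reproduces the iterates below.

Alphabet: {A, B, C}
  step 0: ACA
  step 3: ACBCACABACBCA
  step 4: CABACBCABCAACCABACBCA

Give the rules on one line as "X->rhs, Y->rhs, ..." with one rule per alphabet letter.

  step 3 ⇒ step 4: ACBCACABACBCA ⇒ CA·B·AC·B·CA·B·CA·AC·CA·B·AC·B·CA
    A ↦ CA
    B ↦ AC
    C ↦ B

A->CA, B->AC, C->B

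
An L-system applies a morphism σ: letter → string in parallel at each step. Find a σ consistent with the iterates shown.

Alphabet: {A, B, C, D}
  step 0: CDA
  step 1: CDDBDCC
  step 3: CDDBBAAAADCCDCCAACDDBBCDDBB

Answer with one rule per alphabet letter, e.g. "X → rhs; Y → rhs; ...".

  step 0 ⇒ step 1: CDA ⇒ CDD·B·DCC
    A ↦ DCC
    C ↦ CDD
    D ↦ B
    B ↦ AA  (constrained at step 1)

A->DCC, B->AA, C->CDD, D->B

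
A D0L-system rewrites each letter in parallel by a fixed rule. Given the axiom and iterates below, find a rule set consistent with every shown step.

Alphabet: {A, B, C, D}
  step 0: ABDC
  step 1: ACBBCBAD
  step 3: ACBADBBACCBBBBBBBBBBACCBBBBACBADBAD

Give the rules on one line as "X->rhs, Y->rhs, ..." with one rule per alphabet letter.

A->AC, B->BB, C->BAD, D->C

  step 0 ⇒ step 1: ABDC ⇒ AC·BB·C·BAD
    A ↦ AC
    B ↦ BB
    C ↦ BAD
    D ↦ C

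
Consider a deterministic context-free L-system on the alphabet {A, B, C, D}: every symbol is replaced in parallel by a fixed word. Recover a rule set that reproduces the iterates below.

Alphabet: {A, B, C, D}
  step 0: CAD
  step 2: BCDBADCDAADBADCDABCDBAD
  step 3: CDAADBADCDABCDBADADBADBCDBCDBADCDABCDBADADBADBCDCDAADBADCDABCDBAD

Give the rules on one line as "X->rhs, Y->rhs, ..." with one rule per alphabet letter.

  step 2 ⇒ step 3: BCDBADCDAADBADCDABCDBAD ⇒ CDA·AD·BAD·CDA·BCD·BAD·AD·BAD·BCD·BCD·BAD·CDA·BCD·BAD·AD·BAD·BCD·CDA·AD·BAD·CDA·BCD·BAD
    A ↦ BCD
    B ↦ CDA
    C ↦ AD
    D ↦ BAD

A->BCD, B->CDA, C->AD, D->BAD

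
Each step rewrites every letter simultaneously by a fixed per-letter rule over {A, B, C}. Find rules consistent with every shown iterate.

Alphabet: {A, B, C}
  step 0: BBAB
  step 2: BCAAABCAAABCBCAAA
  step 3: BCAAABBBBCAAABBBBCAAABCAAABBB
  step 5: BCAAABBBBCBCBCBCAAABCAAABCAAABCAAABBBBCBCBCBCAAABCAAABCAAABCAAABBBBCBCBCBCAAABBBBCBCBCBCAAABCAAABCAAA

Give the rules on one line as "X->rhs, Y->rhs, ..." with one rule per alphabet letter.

  step 2 ⇒ step 3: BCAAABCAAABCBCAAA ⇒ BC·AAA·B·B·B·BC·AAA·B·B·B·BC·AAA·BC·AAA·B·B·B
    A ↦ B
    B ↦ BC
    C ↦ AAA

A->B, B->BC, C->AAA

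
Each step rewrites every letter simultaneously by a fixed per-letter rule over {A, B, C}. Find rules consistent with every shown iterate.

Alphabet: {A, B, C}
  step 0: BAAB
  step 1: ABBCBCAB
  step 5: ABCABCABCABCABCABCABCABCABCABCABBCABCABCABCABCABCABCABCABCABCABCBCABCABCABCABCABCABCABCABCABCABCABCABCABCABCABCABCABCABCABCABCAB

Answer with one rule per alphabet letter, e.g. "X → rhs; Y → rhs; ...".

  step 0 ⇒ step 1: BAAB ⇒ AB·BC·BC·AB
    A ↦ BC
    B ↦ AB
    C ↦ CA  (constrained at step 1)

A->BC, B->AB, C->CA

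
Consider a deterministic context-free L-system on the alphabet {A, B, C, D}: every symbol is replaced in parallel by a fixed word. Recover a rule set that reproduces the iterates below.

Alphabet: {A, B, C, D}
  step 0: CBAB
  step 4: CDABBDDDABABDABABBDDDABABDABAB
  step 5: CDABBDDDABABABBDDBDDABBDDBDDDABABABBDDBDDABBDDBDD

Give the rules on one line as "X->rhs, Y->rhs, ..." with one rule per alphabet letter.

  step 4 ⇒ step 5: CDABBDDDABABDABABBDDDABABDABAB ⇒ CD·AB·BD·D·D·AB·AB·AB·BD·D·BD·D·AB·BD·D·BD·D·D·AB·AB·AB·BD·D·BD·D·AB·BD·D·BD·D
    A ↦ BD
    B ↦ D
    C ↦ CD
    D ↦ AB

A->BD, B->D, C->CD, D->AB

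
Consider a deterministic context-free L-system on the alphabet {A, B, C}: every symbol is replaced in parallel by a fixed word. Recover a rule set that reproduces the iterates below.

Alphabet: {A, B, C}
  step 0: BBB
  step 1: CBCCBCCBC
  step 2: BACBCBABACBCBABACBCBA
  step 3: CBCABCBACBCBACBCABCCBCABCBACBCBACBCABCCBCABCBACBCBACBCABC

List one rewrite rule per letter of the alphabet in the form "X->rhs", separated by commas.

  step 2 ⇒ step 3: BACBCBABACBCBABACBCBA ⇒ CBC·ABC·BA·CBC·BA·CBC·ABC·CBC·ABC·BA·CBC·BA·CBC·ABC·CBC·ABC·BA·CBC·BA·CBC·ABC
    A ↦ ABC
    B ↦ CBC
    C ↦ BA

A->ABC, B->CBC, C->BA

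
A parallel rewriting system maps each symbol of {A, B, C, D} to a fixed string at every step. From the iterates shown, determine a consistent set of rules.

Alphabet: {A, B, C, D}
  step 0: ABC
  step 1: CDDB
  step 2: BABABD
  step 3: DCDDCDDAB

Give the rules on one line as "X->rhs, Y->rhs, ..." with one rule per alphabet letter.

  step 2 ⇒ step 3: BABABD ⇒ D·CD·D·CD·D·AB
    A ↦ CD
    B ↦ D
    D ↦ AB
  step 0 ⇒ step 1: ABC ⇒ CD·D·B
    C ↦ B

A->CD, B->D, C->B, D->AB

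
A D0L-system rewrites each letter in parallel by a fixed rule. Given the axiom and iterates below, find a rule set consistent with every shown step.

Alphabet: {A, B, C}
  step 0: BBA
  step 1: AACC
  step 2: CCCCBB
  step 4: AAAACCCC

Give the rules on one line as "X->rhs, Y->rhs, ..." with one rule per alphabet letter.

A->CC, B->A, C->B

  step 1 ⇒ step 2: AACC ⇒ CC·CC·B·B
    A ↦ CC
    C ↦ B
  step 0 ⇒ step 1: BBA ⇒ A·A·CC
    B ↦ A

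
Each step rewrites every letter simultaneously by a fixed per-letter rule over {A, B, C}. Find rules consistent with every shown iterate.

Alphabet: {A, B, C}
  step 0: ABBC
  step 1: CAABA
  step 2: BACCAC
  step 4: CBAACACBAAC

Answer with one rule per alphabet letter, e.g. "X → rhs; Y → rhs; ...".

  step 1 ⇒ step 2: CAABA ⇒ BA·C·C·A·C
    A ↦ C
    B ↦ A
    C ↦ BA

A->C, B->A, C->BA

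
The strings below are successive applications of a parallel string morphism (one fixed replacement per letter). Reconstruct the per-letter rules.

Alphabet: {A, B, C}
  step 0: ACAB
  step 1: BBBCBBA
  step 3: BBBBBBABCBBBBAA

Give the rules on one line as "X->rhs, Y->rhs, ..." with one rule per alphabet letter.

  step 0 ⇒ step 1: ACAB ⇒ BB·BC·BB·A
    A ↦ BB
    B ↦ A
    C ↦ BC

A->BB, B->A, C->BC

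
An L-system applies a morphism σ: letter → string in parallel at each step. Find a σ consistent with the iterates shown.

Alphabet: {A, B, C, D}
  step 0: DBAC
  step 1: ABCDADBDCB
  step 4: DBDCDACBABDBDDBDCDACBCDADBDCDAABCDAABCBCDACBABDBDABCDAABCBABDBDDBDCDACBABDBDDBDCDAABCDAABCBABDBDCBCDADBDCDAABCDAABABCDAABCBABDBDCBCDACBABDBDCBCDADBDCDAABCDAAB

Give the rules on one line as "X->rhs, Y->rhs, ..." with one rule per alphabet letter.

  step 0 ⇒ step 1: DBAC ⇒ AB·CDA·DBD·CB
    A ↦ DBD
    B ↦ CDA
    C ↦ CB
    D ↦ AB

A->DBD, B->CDA, C->CB, D->AB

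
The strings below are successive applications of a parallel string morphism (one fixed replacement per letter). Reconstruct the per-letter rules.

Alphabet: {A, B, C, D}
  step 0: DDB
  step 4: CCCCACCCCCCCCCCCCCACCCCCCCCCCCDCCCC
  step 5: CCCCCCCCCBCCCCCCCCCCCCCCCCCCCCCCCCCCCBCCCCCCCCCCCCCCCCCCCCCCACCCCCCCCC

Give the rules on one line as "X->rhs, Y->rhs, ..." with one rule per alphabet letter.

A->CB, B->D, C->CC, D->AC

  step 4 ⇒ step 5: CCCCACCCCCCCCCCCCCACCCCCCCCCCCDCCCC ⇒ CC·CC·CC·CC·CB·CC·CC·CC·CC·CC·CC·CC·CC·CC·CC·CC·CC·CC·CB·CC·CC·CC·CC·CC·CC·CC·CC·CC·CC·CC·AC·CC·CC·CC·CC
    A ↦ CB
    C ↦ CC
    D ↦ AC
    B ↦ D  (constrained at step 0)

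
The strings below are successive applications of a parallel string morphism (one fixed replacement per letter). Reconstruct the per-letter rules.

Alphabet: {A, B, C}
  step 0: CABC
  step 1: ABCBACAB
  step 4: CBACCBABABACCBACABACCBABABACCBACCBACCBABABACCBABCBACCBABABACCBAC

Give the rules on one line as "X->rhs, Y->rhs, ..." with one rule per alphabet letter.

A->CB, B->AC, C->AB

  step 0 ⇒ step 1: CABC ⇒ AB·CB·AC·AB
    A ↦ CB
    B ↦ AC
    C ↦ AB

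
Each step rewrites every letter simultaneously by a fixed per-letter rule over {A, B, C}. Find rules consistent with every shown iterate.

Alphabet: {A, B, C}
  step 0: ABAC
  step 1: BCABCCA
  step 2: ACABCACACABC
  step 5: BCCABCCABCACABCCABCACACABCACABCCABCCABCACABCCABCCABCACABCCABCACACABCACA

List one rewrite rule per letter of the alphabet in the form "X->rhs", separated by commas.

  step 1 ⇒ step 2: BCABCCA ⇒ A·CA·BC·A·CA·CA·BC
    A ↦ BC
    B ↦ A
    C ↦ CA

A->BC, B->A, C->CA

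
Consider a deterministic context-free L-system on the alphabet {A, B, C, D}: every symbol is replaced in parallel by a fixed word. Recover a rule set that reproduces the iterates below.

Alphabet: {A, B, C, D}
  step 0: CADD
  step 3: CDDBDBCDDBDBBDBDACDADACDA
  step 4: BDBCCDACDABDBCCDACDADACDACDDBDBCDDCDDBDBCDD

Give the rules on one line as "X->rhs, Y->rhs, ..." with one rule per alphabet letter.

  step 3 ⇒ step 4: CDDBDBCDDBDBBDBDACDADACDA ⇒ BDB·C·C·DA·C·DA·BDB·C·C·DA·C·DA·DA·C·DA·C·DD·BDB·C·DD·C·DD·BDB·C·DD
    A ↦ DD
    B ↦ DA
    C ↦ BDB
    D ↦ C

A->DD, B->DA, C->BDB, D->C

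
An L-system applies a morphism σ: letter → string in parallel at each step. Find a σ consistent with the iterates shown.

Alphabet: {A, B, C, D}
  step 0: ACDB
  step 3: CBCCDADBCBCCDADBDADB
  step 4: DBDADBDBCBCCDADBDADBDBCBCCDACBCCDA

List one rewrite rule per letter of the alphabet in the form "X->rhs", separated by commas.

  step 3 ⇒ step 4: CBCCDADBCBCCDADBDADB ⇒ DB·DA·DB·DB·C·BC·C·DA·DB·DA·DB·DB·C·BC·C·DA·C·BC·C·DA
    A ↦ BC
    B ↦ DA
    C ↦ DB
    D ↦ C

A->BC, B->DA, C->DB, D->C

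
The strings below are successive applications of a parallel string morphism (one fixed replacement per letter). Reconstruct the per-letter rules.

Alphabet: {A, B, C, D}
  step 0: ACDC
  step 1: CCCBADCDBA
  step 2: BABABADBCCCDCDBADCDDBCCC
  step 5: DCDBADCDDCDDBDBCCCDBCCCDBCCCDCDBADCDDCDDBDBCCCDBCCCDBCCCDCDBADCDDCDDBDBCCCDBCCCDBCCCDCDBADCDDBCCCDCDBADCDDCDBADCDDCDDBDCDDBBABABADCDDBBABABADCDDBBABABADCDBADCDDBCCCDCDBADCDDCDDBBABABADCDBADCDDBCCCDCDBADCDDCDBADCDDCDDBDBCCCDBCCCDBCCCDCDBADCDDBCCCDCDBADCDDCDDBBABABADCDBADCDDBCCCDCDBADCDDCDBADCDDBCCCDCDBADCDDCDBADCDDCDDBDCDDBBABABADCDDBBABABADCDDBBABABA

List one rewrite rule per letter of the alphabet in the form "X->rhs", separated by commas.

  step 1 ⇒ step 2: CCCBADCDBA ⇒ BA·BA·BA·DB·CCC·DCD·BA·DCD·DB·CCC
    A ↦ CCC
    B ↦ DB
    C ↦ BA
    D ↦ DCD

A->CCC, B->DB, C->BA, D->DCD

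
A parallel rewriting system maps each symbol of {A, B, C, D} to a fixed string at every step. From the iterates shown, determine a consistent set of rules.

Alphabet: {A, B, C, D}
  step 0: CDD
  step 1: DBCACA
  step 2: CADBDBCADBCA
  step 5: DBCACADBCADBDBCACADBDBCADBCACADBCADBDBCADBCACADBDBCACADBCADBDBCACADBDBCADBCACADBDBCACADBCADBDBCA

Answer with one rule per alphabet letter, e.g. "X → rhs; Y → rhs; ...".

A->CA, B->DB, C->DB, D->CA

  step 1 ⇒ step 2: DBCACA ⇒ CA·DB·DB·CA·DB·CA
    A ↦ CA
    B ↦ DB
    C ↦ DB
    D ↦ CA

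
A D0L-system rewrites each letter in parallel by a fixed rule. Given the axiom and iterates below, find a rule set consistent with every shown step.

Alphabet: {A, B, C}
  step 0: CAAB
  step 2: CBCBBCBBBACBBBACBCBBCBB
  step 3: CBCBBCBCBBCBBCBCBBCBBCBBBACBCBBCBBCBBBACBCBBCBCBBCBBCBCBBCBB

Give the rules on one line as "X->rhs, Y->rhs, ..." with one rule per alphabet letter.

A->BA, B->CBB, C->CB

  step 2 ⇒ step 3: CBCBBCBBBACBBBACBCBBCBB ⇒ CB·CBB·CB·CBB·CBB·CB·CBB·CBB·CBB·BA·CB·CBB·CBB·CBB·BA·CB·CBB·CB·CBB·CBB·CB·CBB·CBB
    A ↦ BA
    B ↦ CBB
    C ↦ CB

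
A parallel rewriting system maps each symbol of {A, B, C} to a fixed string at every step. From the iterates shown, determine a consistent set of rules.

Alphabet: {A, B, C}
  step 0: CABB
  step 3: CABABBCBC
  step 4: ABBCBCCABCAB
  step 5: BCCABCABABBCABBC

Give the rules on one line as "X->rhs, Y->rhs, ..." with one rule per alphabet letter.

A->B, B->C, C->AB

  step 4 ⇒ step 5: ABBCBCCABCAB ⇒ B·C·C·AB·C·AB·AB·B·C·AB·B·C
    A ↦ B
    B ↦ C
    C ↦ AB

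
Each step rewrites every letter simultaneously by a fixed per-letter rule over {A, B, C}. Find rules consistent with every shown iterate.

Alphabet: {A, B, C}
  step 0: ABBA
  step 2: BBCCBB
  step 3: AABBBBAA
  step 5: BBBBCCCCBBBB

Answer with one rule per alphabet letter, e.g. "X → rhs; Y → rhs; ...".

  step 2 ⇒ step 3: BBCCBB ⇒ A·A·BB·BB·A·A
    B ↦ A
    C ↦ BB
    A ↦ C  (constrained at step 0)

A->C, B->A, C->BB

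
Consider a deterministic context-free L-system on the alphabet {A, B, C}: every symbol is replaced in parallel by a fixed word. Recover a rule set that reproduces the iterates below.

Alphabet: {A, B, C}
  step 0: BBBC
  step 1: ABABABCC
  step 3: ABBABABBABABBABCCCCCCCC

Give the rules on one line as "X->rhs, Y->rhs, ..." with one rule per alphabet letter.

  step 0 ⇒ step 1: BBBC ⇒ AB·AB·AB·CC
    B ↦ AB
    C ↦ CC
    A ↦ B  (constrained at step 1)

A->B, B->AB, C->CC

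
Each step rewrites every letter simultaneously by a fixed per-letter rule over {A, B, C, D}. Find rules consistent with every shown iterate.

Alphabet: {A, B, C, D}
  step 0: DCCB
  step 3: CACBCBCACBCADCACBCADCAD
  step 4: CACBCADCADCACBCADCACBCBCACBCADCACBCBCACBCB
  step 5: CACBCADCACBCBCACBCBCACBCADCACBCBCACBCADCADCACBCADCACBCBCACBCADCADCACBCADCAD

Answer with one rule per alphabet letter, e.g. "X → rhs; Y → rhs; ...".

A->CB, B->D, C->CA, D->CB

  step 4 ⇒ step 5: CACBCADCADCACBCADCACBCBCACBCADCACBCBCACBCB ⇒ CA·CB·CA·D·CA·CB·CB·CA·CB·CB·CA·CB·CA·D·CA·CB·CB·CA·CB·CA·D·CA·D·CA·CB·CA·D·CA·CB·CB·CA·CB·CA·D·CA·D·CA·CB·CA·D·CA·D
    A ↦ CB
    B ↦ D
    C ↦ CA
    D ↦ CB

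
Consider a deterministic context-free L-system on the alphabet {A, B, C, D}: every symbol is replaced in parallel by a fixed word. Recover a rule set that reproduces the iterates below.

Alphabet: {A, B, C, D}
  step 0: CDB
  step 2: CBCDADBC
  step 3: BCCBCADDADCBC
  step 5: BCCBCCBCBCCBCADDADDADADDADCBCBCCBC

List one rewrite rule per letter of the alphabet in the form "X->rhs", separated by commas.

A->D, B->C, C->BC, D->AD

  step 2 ⇒ step 3: CBCDADBC ⇒ BC·C·BC·AD·D·AD·C·BC
    A ↦ D
    B ↦ C
    C ↦ BC
    D ↦ AD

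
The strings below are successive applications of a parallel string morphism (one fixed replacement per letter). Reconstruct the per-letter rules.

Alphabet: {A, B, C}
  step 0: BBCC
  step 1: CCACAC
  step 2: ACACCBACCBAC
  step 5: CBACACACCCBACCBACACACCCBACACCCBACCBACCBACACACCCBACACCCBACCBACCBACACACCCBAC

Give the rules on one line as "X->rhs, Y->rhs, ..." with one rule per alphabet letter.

  step 1 ⇒ step 2: CCACAC ⇒ AC·AC·CB·AC·CB·AC
    A ↦ CB
    C ↦ AC
  step 0 ⇒ step 1: BBCC ⇒ C·C·AC·AC
    B ↦ C

A->CB, B->C, C->AC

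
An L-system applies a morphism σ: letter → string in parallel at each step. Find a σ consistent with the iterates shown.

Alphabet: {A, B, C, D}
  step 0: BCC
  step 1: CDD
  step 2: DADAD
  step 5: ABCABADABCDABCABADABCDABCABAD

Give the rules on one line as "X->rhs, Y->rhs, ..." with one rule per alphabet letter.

  step 1 ⇒ step 2: CDD ⇒ D·AD·AD
    C ↦ D
    D ↦ AD
    A ↦ AB  (constrained at step 2)
  step 0 ⇒ step 1: BCC ⇒ C·D·D
    B ↦ C

A->AB, B->C, C->D, D->AD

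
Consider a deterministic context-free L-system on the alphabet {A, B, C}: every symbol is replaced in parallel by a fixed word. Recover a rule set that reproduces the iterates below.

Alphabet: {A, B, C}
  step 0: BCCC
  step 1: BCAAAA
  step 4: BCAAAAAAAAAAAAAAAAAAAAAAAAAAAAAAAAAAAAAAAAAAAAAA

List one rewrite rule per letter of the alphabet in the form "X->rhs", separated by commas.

  step 0 ⇒ step 1: BCCC ⇒ BCA·A·A·A
    B ↦ BCA
    C ↦ A
    A ↦ AA  (constrained at step 1)

A->AA, B->BCA, C->A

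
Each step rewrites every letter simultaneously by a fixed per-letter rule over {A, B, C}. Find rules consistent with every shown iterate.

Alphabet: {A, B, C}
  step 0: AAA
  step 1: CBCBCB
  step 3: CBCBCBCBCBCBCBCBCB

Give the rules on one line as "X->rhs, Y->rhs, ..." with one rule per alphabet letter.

A->CB, B->A, C->AA

  step 0 ⇒ step 1: AAA ⇒ CB·CB·CB
    A ↦ CB
    B ↦ A  (constrained at step 1)
    C ↦ AA  (constrained at step 1)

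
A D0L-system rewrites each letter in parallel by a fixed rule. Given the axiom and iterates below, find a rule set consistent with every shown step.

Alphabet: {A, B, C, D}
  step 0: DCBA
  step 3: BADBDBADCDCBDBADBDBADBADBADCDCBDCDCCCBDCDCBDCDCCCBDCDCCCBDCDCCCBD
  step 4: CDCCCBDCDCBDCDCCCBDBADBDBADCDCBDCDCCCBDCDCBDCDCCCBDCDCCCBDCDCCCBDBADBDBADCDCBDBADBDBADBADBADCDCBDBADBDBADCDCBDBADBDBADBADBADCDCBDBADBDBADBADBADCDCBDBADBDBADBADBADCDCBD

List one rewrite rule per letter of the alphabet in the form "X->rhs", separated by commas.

A->CC, B->CDC, C->BAD, D->BD

  step 3 ⇒ step 4: BADBDBADCDCBDBADBDBADBADBADCDCBDCDCCCBDCDCBDCDCCCBDCDCCCBDCDCCCBD ⇒ CDC·CC·BD·CDC·BD·CDC·CC·BD·BAD·BD·BAD·CDC·BD·CDC·CC·BD·CDC·BD·CDC·CC·BD·CDC·CC·BD·CDC·CC·BD·BAD·BD·BAD·CDC·BD·BAD·BD·BAD·BAD·BAD·CDC·BD·BAD·BD·BAD·CDC·BD·BAD·BD·BAD·BAD·BAD·CDC·BD·BAD·BD·BAD·BAD·BAD·CDC·BD·BAD·BD·BAD·BAD·BAD·CDC·BD
    A ↦ CC
    B ↦ CDC
    C ↦ BAD
    D ↦ BD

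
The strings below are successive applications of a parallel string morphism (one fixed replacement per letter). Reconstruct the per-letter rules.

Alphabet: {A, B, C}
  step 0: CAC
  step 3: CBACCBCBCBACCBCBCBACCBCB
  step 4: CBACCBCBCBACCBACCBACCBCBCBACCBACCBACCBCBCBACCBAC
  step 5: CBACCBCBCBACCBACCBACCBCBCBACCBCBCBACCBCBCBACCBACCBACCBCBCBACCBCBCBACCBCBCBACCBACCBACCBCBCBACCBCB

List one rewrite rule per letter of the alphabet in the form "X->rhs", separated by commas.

A->CB, B->AC, C->CB

  step 4 ⇒ step 5: CBACCBCBCBACCBACCBACCBCBCBACCBACCBACCBCBCBACCBAC ⇒ CB·AC·CB·CB·CB·AC·CB·AC·CB·AC·CB·CB·CB·AC·CB·CB·CB·AC·CB·CB·CB·AC·CB·AC·CB·AC·CB·CB·CB·AC·CB·CB·CB·AC·CB·CB·CB·AC·CB·AC·CB·AC·CB·CB·CB·AC·CB·CB
    A ↦ CB
    B ↦ AC
    C ↦ CB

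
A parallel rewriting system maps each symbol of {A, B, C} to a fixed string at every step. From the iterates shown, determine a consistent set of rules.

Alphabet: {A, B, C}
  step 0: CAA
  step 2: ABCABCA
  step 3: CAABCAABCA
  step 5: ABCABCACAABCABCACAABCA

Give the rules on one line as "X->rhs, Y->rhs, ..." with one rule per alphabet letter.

  step 2 ⇒ step 3: ABCABCA ⇒ CA·A·B·CA·A·B·CA
    A ↦ CA
    B ↦ A
    C ↦ B

A->CA, B->A, C->B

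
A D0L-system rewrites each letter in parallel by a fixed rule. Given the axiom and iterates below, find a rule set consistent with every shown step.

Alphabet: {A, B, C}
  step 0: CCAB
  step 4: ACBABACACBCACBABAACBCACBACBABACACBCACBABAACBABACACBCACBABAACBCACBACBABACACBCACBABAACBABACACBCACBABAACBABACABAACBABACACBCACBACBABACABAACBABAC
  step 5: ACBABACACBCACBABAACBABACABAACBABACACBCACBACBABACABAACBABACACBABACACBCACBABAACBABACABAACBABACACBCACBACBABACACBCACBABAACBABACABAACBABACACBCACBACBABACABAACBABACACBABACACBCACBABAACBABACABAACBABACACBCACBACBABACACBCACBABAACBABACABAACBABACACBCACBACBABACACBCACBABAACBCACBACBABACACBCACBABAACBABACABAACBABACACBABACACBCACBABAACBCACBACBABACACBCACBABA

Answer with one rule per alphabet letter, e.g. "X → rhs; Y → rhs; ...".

A->ACB, B->C, C->ABA

  step 4 ⇒ step 5: ACBABACACBCACBABAACBCACBACBABACACBCACBABAACBABACACBCACBABAACBCACBACBABACACBCACBABAACBABACACBCACBABAACBABACABAACBABACACBCACBACBABACABAACBABAC ⇒ ACB·ABA·C·ACB·C·ACB·ABA·ACB·ABA·C·ABA·ACB·ABA·C·ACB·C·ACB·ACB·ABA·C·ABA·ACB·ABA·C·ACB·ABA·C·ACB·C·ACB·ABA·ACB·ABA·C·ABA·ACB·ABA·C·ACB·C·ACB·ACB·ABA·C·ACB·C·ACB·ABA·ACB·ABA·C·ABA·ACB·ABA·C·ACB·C·ACB·ACB·ABA·C·ABA·ACB·ABA·C·ACB·ABA·C·ACB·C·ACB·ABA·ACB·ABA·C·ABA·ACB·ABA·C·ACB·C·ACB·ACB·ABA·C·ACB·C·ACB·ABA·ACB·ABA·C·ABA·ACB·ABA·C·ACB·C·ACB·ACB·ABA·C·ACB·C·ACB·ABA·ACB·C·ACB·ACB·ABA·C·ACB·C·ACB·ABA·ACB·ABA·C·ABA·ACB·ABA·C·ACB·ABA·C·ACB·C·ACB·ABA·ACB·C·ACB·ACB·ABA·C·ACB·C·ACB·ABA
    A ↦ ACB
    B ↦ C
    C ↦ ABA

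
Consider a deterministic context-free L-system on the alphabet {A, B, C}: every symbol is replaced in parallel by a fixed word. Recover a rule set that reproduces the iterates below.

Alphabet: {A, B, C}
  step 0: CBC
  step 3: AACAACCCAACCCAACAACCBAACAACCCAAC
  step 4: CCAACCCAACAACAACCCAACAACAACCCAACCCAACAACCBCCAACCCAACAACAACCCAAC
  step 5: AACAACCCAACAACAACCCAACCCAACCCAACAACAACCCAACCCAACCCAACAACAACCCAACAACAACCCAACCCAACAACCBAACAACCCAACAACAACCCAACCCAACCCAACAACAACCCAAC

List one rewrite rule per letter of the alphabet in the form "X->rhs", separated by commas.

  step 4 ⇒ step 5: CCAACCCAACAACAACCCAACAACAACCCAACCCAACAACCBCCAACCCAACAACAACCCAAC ⇒ AAC·AAC·C·C·AAC·AAC·AAC·C·C·AAC·C·C·AAC·C·C·AAC·AAC·AAC·C·C·AAC·C·C·AAC·C·C·AAC·AAC·AAC·C·C·AAC·AAC·AAC·C·C·AAC·C·C·AAC·AAC·CB·AAC·AAC·C·C·AAC·AAC·AAC·C·C·AAC·C·C·AAC·C·C·AAC·AAC·AAC·C·C·AAC
    A ↦ C
    B ↦ CB
    C ↦ AAC

A->C, B->CB, C->AAC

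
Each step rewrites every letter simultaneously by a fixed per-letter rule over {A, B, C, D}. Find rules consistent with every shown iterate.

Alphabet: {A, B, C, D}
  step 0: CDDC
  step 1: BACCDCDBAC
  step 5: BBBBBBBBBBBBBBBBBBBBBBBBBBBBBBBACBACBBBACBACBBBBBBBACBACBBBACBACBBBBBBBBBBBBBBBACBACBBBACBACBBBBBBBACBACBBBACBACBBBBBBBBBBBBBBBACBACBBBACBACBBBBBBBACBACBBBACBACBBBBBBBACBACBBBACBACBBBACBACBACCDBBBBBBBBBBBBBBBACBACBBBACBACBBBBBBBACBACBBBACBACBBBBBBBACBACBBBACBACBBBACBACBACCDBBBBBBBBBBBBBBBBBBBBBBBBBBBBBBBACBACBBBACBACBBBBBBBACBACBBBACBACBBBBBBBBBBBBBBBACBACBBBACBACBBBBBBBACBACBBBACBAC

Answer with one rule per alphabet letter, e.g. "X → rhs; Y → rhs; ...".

A->BAC, B->BB, C->BAC, D->CD

  step 0 ⇒ step 1: CDDC ⇒ BAC·CD·CD·BAC
    C ↦ BAC
    D ↦ CD
    A ↦ BAC  (constrained at step 1)
    B ↦ BB  (constrained at step 1)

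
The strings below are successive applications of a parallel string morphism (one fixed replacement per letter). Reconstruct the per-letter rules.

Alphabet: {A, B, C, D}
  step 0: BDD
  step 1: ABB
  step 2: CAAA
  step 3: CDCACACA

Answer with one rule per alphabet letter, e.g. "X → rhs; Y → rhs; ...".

A->CA, B->A, C->CD, D->B

  step 2 ⇒ step 3: CAAA ⇒ CD·CA·CA·CA
    A ↦ CA
    C ↦ CD
  step 0 ⇒ step 1: BDD ⇒ A·B·B
    B ↦ A
  step 0 ⇒ step 1: BDD ⇒ A·B·B
    D ↦ B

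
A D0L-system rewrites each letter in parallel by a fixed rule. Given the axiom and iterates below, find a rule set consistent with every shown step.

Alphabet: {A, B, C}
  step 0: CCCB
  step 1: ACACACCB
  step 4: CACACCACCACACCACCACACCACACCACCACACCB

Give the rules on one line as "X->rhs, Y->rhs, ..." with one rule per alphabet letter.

  step 0 ⇒ step 1: CCCB ⇒ AC·AC·AC·CB
    B ↦ CB
    C ↦ AC
    A ↦ C  (constrained at step 1)

A->C, B->CB, C->AC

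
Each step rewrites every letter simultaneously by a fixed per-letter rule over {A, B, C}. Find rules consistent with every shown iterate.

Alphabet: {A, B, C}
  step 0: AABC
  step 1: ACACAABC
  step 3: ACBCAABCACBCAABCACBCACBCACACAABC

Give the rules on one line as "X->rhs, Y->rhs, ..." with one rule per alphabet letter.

  step 0 ⇒ step 1: AABC ⇒ AC·AC·AA·BC
    A ↦ AC
    B ↦ AA
    C ↦ BC

A->AC, B->AA, C->BC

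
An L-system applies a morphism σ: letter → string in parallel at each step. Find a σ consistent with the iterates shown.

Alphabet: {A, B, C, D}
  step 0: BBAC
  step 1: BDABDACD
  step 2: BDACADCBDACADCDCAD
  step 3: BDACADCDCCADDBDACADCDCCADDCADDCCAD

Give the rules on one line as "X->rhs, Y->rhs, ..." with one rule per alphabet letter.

A->C, B->BDA, C->D, D->CAD

  step 2 ⇒ step 3: BDACADCBDACADCDCAD ⇒ BDA·CAD·C·D·C·CAD·D·BDA·CAD·C·D·C·CAD·D·CAD·D·C·CAD
    A ↦ C
    B ↦ BDA
    C ↦ D
    D ↦ CAD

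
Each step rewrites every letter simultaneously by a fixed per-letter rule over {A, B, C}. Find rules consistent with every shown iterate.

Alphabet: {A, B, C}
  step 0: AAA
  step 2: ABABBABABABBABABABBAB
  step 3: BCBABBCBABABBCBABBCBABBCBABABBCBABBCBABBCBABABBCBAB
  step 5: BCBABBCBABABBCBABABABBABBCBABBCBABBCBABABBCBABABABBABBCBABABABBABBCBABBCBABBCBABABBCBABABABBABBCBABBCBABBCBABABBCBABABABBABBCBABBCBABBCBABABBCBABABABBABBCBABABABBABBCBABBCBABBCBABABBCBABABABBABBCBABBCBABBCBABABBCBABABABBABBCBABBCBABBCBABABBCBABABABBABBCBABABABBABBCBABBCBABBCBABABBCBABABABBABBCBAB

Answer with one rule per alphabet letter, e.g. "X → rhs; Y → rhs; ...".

A->BCB, B->AB, C->ABB

  step 2 ⇒ step 3: ABABBABABABBABABABBAB ⇒ BCB·AB·BCB·AB·AB·BCB·AB·BCB·AB·BCB·AB·AB·BCB·AB·BCB·AB·BCB·AB·AB·BCB·AB
    A ↦ BCB
    B ↦ AB
    C ↦ ABB  (constrained at step 3)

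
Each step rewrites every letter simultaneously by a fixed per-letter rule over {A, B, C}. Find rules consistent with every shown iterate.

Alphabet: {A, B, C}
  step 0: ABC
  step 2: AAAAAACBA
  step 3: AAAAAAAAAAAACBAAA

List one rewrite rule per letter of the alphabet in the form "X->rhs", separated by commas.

A->AA, B->A, C->CB

  step 2 ⇒ step 3: AAAAAACBA ⇒ AA·AA·AA·AA·AA·AA·CB·A·AA
    A ↦ AA
    B ↦ A
    C ↦ CB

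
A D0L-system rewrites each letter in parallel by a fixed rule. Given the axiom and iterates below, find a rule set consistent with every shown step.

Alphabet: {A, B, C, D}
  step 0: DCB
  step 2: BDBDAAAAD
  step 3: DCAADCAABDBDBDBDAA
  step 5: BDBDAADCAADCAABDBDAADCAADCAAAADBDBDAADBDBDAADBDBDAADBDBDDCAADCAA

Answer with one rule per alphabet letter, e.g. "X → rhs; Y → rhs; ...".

  step 2 ⇒ step 3: BDBDAAAAD ⇒ DC·AA·DC·AA·BD·BD·BD·BD·AA
    A ↦ BD
    B ↦ DC
    D ↦ AA
    C ↦ D  (constrained at step 0)

A->BD, B->DC, C->D, D->AA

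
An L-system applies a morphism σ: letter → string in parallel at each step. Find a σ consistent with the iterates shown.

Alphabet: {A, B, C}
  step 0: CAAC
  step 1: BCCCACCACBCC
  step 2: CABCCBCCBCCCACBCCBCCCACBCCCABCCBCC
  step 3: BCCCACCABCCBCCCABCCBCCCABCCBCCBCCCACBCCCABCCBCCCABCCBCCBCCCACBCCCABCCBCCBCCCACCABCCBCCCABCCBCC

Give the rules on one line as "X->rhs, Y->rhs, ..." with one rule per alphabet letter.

  step 2 ⇒ step 3: CABCCBCCBCCCACBCCBCCCACBCCCABCCBCC ⇒ BCC·CAC·CA·BCC·BCC·CA·BCC·BCC·CA·BCC·BCC·BCC·CAC·BCC·CA·BCC·BCC·CA·BCC·BCC·BCC·CAC·BCC·CA·BCC·BCC·BCC·CAC·CA·BCC·BCC·CA·BCC·BCC
    A ↦ CAC
    B ↦ CA
    C ↦ BCC

A->CAC, B->CA, C->BCC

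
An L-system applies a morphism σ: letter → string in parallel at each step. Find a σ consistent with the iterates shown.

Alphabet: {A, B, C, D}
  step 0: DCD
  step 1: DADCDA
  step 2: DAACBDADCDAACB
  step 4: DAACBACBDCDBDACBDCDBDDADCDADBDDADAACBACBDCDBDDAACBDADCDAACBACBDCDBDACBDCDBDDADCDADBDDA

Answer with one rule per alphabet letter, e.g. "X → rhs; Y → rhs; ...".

A->ACB, B->DBD, C->DC, D->DA

  step 1 ⇒ step 2: DADCDA ⇒ DA·ACB·DA·DC·DA·ACB
    A ↦ ACB
    C ↦ DC
    D ↦ DA
    B ↦ DBD  (constrained at step 2)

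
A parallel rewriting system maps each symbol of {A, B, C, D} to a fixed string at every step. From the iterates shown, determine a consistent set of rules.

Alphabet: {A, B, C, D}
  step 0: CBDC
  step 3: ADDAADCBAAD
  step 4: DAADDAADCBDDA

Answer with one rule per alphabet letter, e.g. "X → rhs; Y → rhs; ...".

A->D, B->CB, C->AD, D->A

  step 3 ⇒ step 4: ADDAADCBAAD ⇒ D·A·A·D·D·A·AD·CB·D·D·A
    A ↦ D
    B ↦ CB
    C ↦ AD
    D ↦ A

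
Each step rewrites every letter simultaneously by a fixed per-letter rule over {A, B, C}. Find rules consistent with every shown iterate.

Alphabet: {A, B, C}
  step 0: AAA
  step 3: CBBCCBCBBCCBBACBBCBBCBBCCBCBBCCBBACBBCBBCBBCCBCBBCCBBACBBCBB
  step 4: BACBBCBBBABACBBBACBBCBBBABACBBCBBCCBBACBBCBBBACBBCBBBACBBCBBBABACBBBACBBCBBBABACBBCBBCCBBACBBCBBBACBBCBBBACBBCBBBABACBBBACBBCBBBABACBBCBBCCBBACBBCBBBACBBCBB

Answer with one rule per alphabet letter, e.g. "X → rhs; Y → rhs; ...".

A->CCB, B->CBB, C->BA

  step 3 ⇒ step 4: CBBCCBCBBCCBBACBBCBBCBBCCBCBBCCBBACBBCBBCBBCCBCBBCCBBACBBCBB ⇒ BA·CBB·CBB·BA·BA·CBB·BA·CBB·CBB·BA·BA·CBB·CBB·CCB·BA·CBB·CBB·BA·CBB·CBB·BA·CBB·CBB·BA·BA·CBB·BA·CBB·CBB·BA·BA·CBB·CBB·CCB·BA·CBB·CBB·BA·CBB·CBB·BA·CBB·CBB·BA·BA·CBB·BA·CBB·CBB·BA·BA·CBB·CBB·CCB·BA·CBB·CBB·BA·CBB·CBB
    A ↦ CCB
    B ↦ CBB
    C ↦ BA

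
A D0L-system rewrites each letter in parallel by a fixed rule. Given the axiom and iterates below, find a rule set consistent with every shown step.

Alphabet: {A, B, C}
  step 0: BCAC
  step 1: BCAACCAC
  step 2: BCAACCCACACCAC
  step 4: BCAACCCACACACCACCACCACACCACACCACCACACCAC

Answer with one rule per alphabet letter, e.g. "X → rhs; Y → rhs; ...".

  step 1 ⇒ step 2: BCAACCAC ⇒ BCA·AC·C·C·AC·AC·C·AC
    A ↦ C
    B ↦ BCA
    C ↦ AC

A->C, B->BCA, C->AC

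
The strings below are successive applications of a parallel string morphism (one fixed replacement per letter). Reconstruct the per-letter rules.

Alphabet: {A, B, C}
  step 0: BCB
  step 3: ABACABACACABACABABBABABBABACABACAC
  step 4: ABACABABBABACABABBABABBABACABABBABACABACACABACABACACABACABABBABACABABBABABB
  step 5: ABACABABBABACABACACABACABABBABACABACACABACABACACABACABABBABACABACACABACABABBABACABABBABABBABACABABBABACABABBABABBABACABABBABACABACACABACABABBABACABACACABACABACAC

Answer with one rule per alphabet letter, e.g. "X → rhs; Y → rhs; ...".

  step 4 ⇒ step 5: ABACABABBABACABABBABABBABACABABBABACABACACABACABACACABACABABBABACABABBABABB ⇒ AB·AC·AB·ABB·AB·AC·AB·AC·AC·AB·AC·AB·ABB·AB·AC·AB·AC·AC·AB·AC·AB·AC·AC·AB·AC·AB·ABB·AB·AC·AB·AC·AC·AB·AC·AB·ABB·AB·AC·AB·ABB·AB·ABB·AB·AC·AB·ABB·AB·AC·AB·ABB·AB·ABB·AB·AC·AB·ABB·AB·AC·AB·AC·AC·AB·AC·AB·ABB·AB·AC·AB·AC·AC·AB·AC·AB·AC·AC
    A ↦ AB
    B ↦ AC
    C ↦ ABB

A->AB, B->AC, C->ABB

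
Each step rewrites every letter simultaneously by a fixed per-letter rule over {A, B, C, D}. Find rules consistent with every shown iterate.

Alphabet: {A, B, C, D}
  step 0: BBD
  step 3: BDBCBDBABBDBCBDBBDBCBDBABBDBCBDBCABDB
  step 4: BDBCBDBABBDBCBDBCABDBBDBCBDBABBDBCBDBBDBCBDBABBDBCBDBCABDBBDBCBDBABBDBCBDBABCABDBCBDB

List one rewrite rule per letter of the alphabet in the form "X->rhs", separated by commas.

A->CA, B->BDB, C->AB, D->C

  step 3 ⇒ step 4: BDBCBDBABBDBCBDBBDBCBDBABBDBCBDBCABDB ⇒ BDB·C·BDB·AB·BDB·C·BDB·CA·BDB·BDB·C·BDB·AB·BDB·C·BDB·BDB·C·BDB·AB·BDB·C·BDB·CA·BDB·BDB·C·BDB·AB·BDB·C·BDB·AB·CA·BDB·C·BDB
    A ↦ CA
    B ↦ BDB
    C ↦ AB
    D ↦ C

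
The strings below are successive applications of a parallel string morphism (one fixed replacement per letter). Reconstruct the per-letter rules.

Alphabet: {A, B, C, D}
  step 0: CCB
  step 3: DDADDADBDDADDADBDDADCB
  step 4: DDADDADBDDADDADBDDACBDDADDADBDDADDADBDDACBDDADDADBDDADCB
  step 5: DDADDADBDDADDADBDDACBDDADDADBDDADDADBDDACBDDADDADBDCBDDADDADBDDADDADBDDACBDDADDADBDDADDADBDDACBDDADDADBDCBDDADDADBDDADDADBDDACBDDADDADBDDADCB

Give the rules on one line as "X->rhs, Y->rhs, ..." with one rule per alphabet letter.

A->DB, B->CB, C->D, D->DDA

  step 4 ⇒ step 5: DDADDADBDDADDADBDDACBDDADDADBDDADDADBDDACBDDADDADBDDADCB ⇒ DDA·DDA·DB·DDA·DDA·DB·DDA·CB·DDA·DDA·DB·DDA·DDA·DB·DDA·CB·DDA·DDA·DB·D·CB·DDA·DDA·DB·DDA·DDA·DB·DDA·CB·DDA·DDA·DB·DDA·DDA·DB·DDA·CB·DDA·DDA·DB·D·CB·DDA·DDA·DB·DDA·DDA·DB·DDA·CB·DDA·DDA·DB·DDA·D·CB
    A ↦ DB
    B ↦ CB
    C ↦ D
    D ↦ DDA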